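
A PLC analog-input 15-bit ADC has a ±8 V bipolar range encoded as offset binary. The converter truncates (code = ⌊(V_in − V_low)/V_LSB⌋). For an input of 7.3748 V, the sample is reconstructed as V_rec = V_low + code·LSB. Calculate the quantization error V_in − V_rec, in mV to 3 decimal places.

0.288 mV

Step size: 16 V ÷ 2^15 = 488.28 µV.
Scaled input = 31487.5904 LSBs, so code = 31487.
Reconstructed: 7.3745117 V.
Difference: 0.000288281 V → 0.288 mV.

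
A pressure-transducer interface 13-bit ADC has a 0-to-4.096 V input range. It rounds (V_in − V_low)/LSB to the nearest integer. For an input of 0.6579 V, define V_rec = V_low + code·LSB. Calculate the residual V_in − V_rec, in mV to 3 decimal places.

-0.100 mV

One LSB is 4.096 V / 8192 = 0.500 mV.
(V_in − V_low)/LSB = (0.6579 − 0)/0.0005 = 1315.8000 → code 1316 (round).
Code 1316 maps back to 0 + 1316×0.0005 V = 0.658 V.
V_in − V_rec = -0.0001 V = -0.100 mV.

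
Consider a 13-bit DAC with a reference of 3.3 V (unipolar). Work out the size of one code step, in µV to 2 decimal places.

Full-scale span = 3.3 V.
LSB = 3.3 / 2^13 = 3.3 / 8192 = 0.000402832 V = 402.83 µV.

402.83 µV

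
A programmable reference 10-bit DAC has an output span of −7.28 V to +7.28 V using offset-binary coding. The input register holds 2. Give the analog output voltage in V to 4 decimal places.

-7.2516 V

LSB = 14.56 V / 2^10 = 14.219 mV.
V_out = (−7.28) + 2 × 0.0142188 V = -7.25156 V.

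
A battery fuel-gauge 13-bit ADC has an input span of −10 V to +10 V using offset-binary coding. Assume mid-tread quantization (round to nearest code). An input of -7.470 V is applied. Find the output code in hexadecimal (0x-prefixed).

code 0x40C (decimal 1036)

Full-scale span = 20 V; LSB = 20/2^13 = 2.441 mV.
(-7.470 − (−10)) / 0.00244141 = 1036.288 LSBs.
Round → code 1036.
In hexadecimal (0x-prefixed): 0x40C.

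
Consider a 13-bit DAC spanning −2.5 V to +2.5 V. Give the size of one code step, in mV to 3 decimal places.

Full-scale span = 5 V.
LSB = 5 / 2^13 = 5 / 8192 = 0.000610352 V = 0.610 mV.

0.610 mV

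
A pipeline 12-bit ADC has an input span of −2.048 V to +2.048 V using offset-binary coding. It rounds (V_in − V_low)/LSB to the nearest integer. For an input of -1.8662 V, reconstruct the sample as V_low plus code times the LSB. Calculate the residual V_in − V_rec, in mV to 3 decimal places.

-0.200 mV

One LSB is 4.096 V / 4096 = 1.000 mV.
(-1.8662 − (−2.048))/0.001 = 181.8000; round gives code 182.
Code 182 maps back to (−2.048) + 182×0.001 V = -1.866 V.
Error = -1.8662 − (−1.866) = -0.0002 V = -0.200 mV.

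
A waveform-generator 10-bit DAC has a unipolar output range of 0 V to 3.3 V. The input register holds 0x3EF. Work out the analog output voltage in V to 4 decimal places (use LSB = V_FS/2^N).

3.2452 V

LSB = 3.3 V / 2^10 = 3.223 mV.
Code 0x3EF = 1007 decimal.
V_out = 0 + 1007 × 0.00322266 V = 3.24521 V.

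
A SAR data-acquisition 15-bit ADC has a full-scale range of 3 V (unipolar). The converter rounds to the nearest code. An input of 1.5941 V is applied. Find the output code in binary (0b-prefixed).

With 32768 levels over 3 V, one step is 91.55 µV.
(V_in − V_low)/LSB = (1.5941 − 0) / 9.15527e-05 = 17411.823.
round(17411.823) = 17412.
In binary (0b-prefixed): 0b100010000000100.

code 0b100010000000100 (decimal 17412)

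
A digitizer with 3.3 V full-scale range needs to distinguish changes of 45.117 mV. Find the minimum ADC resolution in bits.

Number of steps required ≥ 3.3 V / 45.117 mV = 73.14.
Need 2^N ≥ 73.14; 2^6 = 64, 2^7 = 128.
Minimum N = 7.

7 bits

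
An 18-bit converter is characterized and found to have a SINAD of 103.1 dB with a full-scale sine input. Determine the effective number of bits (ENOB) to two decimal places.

ENOB = (SINAD − 1.76) / 6.02 = (103.1 − 1.76)/6.02 = 16.834.

16.83 bits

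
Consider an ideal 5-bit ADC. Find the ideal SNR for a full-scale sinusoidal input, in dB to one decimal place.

SNR ≈ 6.02·N + 1.76 dB = 6.02·5 + 1.76 = 31.86 dB.

31.9 dB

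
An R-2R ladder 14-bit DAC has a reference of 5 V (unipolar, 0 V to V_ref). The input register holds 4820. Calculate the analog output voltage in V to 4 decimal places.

1.4709 V

LSB = 5 V / 2^14 = 305.18 µV.
V_out = 0 + 4820 × 0.000305176 V = 1.47095 V.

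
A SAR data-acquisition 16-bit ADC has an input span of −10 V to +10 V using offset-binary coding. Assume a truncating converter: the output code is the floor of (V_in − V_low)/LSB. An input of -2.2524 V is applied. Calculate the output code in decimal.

Full-scale span = 20 V; LSB = 20/2^16 = 305.18 µV.
Input sits at 25387.336 steps above V_low.
Floor → code 25387.

code 25387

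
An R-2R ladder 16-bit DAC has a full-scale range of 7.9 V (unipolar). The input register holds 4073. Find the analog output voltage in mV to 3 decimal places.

490.977 mV

LSB = 7.9 V / 2^16 = 120.54 µV.
V_out = 0 + 4073 × 0.000120544 V = 0.490977 V.
= 490.977 mV.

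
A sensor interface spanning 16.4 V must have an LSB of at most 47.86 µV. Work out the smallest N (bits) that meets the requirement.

Number of steps required ≥ 16.4 V / 47.86 µV = 342666.11.
Need 2^N ≥ 342666.11; 2^18 = 262144, 2^19 = 524288.
Minimum N = 19.

19 bits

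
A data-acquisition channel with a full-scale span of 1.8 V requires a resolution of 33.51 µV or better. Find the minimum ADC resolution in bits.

16 bits

Number of steps required ≥ 1.8 V / 33.51 µV = 53715.31.
Need 2^N ≥ 53715.31; 2^15 = 32768, 2^16 = 65536.
Minimum N = 16.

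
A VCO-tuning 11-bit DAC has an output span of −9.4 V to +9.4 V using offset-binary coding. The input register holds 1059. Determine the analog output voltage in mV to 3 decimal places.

LSB = 18.8 V / 2^11 = 9.180 mV.
V_out = (−9.4) + 1059 × 0.00917969 V = 0.321289 V.
= 321.289 mV.

321.289 mV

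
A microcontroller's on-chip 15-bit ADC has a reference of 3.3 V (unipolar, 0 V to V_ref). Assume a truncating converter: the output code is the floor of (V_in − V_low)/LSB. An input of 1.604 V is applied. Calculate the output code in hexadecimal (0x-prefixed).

With 32768 levels over 3.3 V, one step is 100.71 µV.
Input sits at 15927.234 steps above V_low.
⌊·⌋(15927.234) = 15927.
In hexadecimal (0x-prefixed): 0x3E37.

code 0x3E37 (decimal 15927)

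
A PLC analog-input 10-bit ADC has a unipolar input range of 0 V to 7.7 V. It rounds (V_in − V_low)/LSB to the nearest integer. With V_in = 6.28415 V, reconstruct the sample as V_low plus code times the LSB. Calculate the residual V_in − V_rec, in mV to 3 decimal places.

-2.178 mV

One LSB is 7.7 V / 1024 = 7.520 mV.
Scaled input = 835.7103 LSBs, so code = 836.
V_rec = 0 + 836·0.00751953 = 6.2863281 V.
V_in − V_rec = -0.00217812 V = -2.178 mV.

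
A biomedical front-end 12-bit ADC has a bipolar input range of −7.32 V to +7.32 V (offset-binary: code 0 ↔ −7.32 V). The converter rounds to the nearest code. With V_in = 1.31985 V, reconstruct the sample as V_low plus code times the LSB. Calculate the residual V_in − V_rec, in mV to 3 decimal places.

One LSB is 14.64 V / 4096 = 3.574 mV.
Scaled input = 2417.2695 LSBs, so code = 2417.
Code 2417 maps back to (−7.32) + 2417×0.00357422 V = 1.3188867 V.
Difference: 0.000963281 V → 0.963 mV.

0.963 mV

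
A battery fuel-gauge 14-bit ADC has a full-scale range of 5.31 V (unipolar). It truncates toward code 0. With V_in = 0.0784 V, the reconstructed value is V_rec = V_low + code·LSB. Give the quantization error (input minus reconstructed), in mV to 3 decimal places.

0.293 mV

Step size: 5.31 V ÷ 2^14 = 324.10 µV.
(V_in − V_low)/LSB = (0.0784 − 0)/0.000324097 = 241.9031 → code 241 (floor).
Code 241 maps back to 0 + 241×0.000324097 V = 0.0781073 V.
Error = 0.0784 − 0.0781073 = 0.0002927 V = 0.293 mV.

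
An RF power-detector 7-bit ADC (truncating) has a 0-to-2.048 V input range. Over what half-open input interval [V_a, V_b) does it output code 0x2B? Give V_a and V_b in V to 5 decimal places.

LSB = 2.048/2^7 = 16.000 mV.
Code 0x2B = 43 decimal.
V_a = V_low + 43·LSB = 0.688 V; V_b = V_low + 44·LSB = 0.704 V.

[0.68800 V, 0.70400 V)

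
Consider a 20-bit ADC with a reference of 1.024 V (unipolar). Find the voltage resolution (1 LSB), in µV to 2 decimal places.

0.98 µV

Full-scale span = 1.024 V.
LSB = 1.024 / 2^20 = 1.024 / 1048576 = 9.76563e-07 V = 0.98 µV.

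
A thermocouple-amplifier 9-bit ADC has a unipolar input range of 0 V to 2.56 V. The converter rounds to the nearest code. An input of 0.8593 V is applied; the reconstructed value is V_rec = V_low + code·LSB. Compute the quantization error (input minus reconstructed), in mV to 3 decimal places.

One LSB is 2.56 V / 512 = 5.000 mV.
(V_in − V_low)/LSB = (0.8593 − 0)/0.005 = 171.8600 → code 172 (round).
V_rec = 0 + 172·0.005 = 0.86 V.
V_in − V_rec = -0.0007 V = -0.700 mV.

-0.700 mV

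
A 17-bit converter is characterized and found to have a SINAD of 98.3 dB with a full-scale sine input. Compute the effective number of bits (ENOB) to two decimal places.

ENOB = (SINAD − 1.76) / 6.02 = (98.3 − 1.76)/6.02 = 16.037.

16.04 bits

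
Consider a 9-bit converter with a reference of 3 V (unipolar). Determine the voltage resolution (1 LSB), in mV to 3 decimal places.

5.859 mV

Full-scale span = 3 V.
LSB = 3 / 2^9 = 3 / 512 = 0.00585938 V = 5.859 mV.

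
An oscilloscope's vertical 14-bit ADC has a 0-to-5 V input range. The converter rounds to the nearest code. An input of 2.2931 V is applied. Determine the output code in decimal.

code 7514

Full-scale span = 5 V; LSB = 5/2^14 = 305.18 µV.
(V_in − V_low)/LSB = (2.2931 − 0) / 0.000305176 = 7514.030.
Round → code 7514.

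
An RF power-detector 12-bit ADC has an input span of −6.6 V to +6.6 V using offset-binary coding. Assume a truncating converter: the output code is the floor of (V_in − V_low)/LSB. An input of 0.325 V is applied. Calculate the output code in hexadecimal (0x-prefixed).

code 0x864 (decimal 2148)

LSB = 13.2 V / 4096 = 3.223 mV.
(V_in − V_low)/LSB = (0.325 − (−6.6)) / 0.00322266 = 2148.848.
⌊·⌋(2148.848) = 2148.
In hexadecimal (0x-prefixed): 0x864.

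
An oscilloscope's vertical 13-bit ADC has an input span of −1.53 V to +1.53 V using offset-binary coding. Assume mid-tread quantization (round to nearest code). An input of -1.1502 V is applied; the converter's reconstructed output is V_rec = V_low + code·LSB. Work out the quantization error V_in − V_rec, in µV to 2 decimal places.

-85.25 µV

One LSB is 3.06 V / 8192 = 373.54 µV.
Scaled input = 1016.7718 LSBs, so code = 1017.
V_rec = (−1.53) + 1017·0.000373535 = -1.1501147 V.
V_in − V_rec = -8.52539e-05 V = -85.25 µV.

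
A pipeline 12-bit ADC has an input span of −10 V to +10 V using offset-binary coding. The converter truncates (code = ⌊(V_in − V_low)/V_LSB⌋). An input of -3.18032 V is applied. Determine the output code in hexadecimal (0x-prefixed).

code 0x574 (decimal 1396)

Full-scale span = 20 V; LSB = 20/2^12 = 4.883 mV.
Input sits at 1396.670 steps above V_low.
So the output code is 1396.
In hexadecimal (0x-prefixed): 0x574.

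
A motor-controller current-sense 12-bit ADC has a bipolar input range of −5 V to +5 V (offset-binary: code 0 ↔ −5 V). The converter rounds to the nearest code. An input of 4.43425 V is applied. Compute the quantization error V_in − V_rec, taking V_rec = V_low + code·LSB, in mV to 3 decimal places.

One LSB is 10 V / 4096 = 2.441 mV.
Scaled input = 3864.2688 LSBs, so code = 3864.
Code 3864 maps back to (−5) + 3864×0.00244141 V = 4.4335938 V.
V_in − V_rec = 0.00065625 V = 0.656 mV.

0.656 mV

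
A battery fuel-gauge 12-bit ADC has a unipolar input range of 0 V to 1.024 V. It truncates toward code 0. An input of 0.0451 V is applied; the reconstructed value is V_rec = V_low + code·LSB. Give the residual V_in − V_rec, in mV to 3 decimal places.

Step size: 1.024 V ÷ 2^12 = 250.00 µV.
(0.0451 − 0)/0.00025 = 180.4000; ⌊·⌋ gives code 180.
V_rec = 0 + 180·0.00025 = 0.045 V.
Error = 0.0451 − 0.045 = 0.0001 V = 0.100 mV.

0.100 mV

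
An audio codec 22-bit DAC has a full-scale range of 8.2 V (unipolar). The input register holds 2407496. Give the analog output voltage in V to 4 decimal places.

LSB = 8.2 V / 2^22 = 1.96 µV.
V_out = 0 + 2407496 × 1.95503e-06 V = 4.70673 V.

4.7067 V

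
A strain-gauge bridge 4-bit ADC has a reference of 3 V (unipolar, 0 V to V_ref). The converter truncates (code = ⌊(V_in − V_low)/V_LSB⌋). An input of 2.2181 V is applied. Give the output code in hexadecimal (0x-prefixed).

code 0xB (decimal 11)

LSB = 3 V / 16 = 187.500 mV.
Input sits at 11.830 steps above V_low.
So the output code is 11.
In hexadecimal (0x-prefixed): 0xB.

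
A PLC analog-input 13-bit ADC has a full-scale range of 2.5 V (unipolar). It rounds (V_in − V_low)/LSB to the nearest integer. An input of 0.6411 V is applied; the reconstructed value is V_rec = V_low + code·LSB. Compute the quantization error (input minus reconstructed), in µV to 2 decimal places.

-74.32 µV

One LSB is 2.5 V / 8192 = 305.18 µV.
(0.6411 − 0)/0.000305176 = 2100.7565; round gives code 2101.
V_rec = 0 + 2101·0.000305176 = 0.64117432 V.
Error = 0.6411 − 0.64117432 = -7.43164e-05 V = -74.32 µV.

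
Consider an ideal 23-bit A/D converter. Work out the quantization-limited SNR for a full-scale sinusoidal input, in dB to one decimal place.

SNR ≈ 6.02·N + 1.76 dB = 6.02·23 + 1.76 = 140.22 dB.

140.2 dB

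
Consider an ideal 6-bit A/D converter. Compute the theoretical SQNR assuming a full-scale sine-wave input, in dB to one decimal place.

SNR ≈ 6.02·N + 1.76 dB = 6.02·6 + 1.76 = 37.88 dB.

37.9 dB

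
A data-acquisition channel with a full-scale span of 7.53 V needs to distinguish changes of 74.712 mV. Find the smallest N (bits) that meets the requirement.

Number of steps required ≥ 7.53 V / 74.712 mV = 100.79.
Need 2^N ≥ 100.79; 2^6 = 64, 2^7 = 128.
Minimum N = 7.

7 bits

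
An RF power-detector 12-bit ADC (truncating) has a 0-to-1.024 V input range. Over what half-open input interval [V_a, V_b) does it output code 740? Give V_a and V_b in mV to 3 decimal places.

LSB = 1.024/2^12 = 250.00 µV.
V_a = V_low + 740·LSB = 0.185 V; V_b = V_low + 741·LSB = 0.18525 V.

[185.000 mV, 185.250 mV)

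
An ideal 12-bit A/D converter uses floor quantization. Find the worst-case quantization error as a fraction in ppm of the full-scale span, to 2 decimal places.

244.14 ppm

Truncating → worst-case error = 1 LSB = V_FS/2^12, so 1e+06/4096 = 244.141 ppm of full scale.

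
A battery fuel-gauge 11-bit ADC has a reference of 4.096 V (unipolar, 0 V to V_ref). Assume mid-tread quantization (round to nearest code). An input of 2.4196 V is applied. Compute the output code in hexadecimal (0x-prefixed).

LSB = 4.096 V / 2048 = 2.000 mV.
(2.4196 − 0) / 0.002 = 1209.800 LSBs.
round(1209.800) = 1210.
In hexadecimal (0x-prefixed): 0x4BA.

code 0x4BA (decimal 1210)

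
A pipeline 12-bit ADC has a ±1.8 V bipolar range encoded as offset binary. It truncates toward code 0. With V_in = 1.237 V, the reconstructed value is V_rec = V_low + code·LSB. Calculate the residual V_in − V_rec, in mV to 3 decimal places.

Step size: 3.6 V ÷ 2^12 = 0.879 mV.
(V_in − V_low)/LSB = (1.237 − (−1.8))/0.000878906 = 3455.4311 → code 3455 (floor).
Reconstructed: 1.2366211 V.
Error = 1.237 − 1.2366211 = 0.000378906 V = 0.379 mV.

0.379 mV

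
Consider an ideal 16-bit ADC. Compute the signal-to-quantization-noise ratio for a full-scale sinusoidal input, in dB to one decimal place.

SNR ≈ 6.02·N + 1.76 dB = 6.02·16 + 1.76 = 98.08 dB.

98.1 dB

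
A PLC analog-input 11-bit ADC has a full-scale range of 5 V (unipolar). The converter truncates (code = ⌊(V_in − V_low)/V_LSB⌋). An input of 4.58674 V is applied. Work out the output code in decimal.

code 1878

LSB = 5 V / 2048 = 2.441 mV.
(V_in − V_low)/LSB = (4.58674 − 0) / 0.00244141 = 1878.729.
⌊·⌋(1878.729) = 1878.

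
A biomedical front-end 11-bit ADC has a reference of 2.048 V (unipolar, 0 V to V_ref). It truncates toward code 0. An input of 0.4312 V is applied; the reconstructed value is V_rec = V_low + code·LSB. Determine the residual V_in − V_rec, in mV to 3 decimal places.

Step size: 2.048 V ÷ 2^11 = 1.000 mV.
(V_in − V_low)/LSB = (0.4312 − 0)/0.001 = 431.2000 → code 431 (floor).
Reconstructed: 0.431 V.
Difference: 0.0002 V → 0.200 mV.

0.200 mV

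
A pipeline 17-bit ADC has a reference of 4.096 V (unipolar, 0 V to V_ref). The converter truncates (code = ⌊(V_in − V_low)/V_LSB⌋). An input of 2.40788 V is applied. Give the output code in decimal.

LSB = 4.096 V / 131072 = 31.25 µV.
(V_in − V_low)/LSB = (2.40788 − 0) / 3.125e-05 = 77052.160.
So the output code is 77052.

code 77052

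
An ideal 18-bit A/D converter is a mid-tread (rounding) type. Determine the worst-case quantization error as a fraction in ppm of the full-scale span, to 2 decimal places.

Rounding → worst-case error = ½ LSB = V_FS/2^19, so 1e+06/524288 = 1.90735 ppm of full scale.

1.91 ppm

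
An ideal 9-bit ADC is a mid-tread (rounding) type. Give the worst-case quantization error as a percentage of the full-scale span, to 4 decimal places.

Rounding → worst-case error = ½ LSB = V_FS/2^10, so 100/1024 = 0.0976562 % of full scale.

0.0977 %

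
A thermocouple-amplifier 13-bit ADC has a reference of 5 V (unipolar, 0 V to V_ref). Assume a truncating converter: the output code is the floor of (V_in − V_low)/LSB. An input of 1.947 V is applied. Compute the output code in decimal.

With 8192 levels over 5 V, one step is 0.610 mV.
Input sits at 3189.965 steps above V_low.
Floor → code 3189.

code 3189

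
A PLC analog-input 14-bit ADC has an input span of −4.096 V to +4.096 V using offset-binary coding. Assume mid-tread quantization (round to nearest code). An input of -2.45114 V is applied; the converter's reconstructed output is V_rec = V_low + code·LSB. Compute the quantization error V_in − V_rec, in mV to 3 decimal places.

LSB = 8.192/2^14 = 0.500 mV.
(-2.45114 − (−4.096))/0.0005 = 3289.7200; round gives code 3290.
Reconstructed: -2.451 V.
Error = -2.45114 − (−2.451) = -0.00014 V = -0.140 mV.

-0.140 mV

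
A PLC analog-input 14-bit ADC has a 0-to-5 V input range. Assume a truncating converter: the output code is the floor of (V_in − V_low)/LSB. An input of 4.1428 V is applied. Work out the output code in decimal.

LSB = 5 V / 16384 = 305.18 µV.
Input sits at 13575.127 steps above V_low.
So the output code is 13575.

code 13575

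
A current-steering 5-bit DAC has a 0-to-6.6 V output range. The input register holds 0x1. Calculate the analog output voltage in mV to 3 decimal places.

206.250 mV

LSB = 6.6 V / 2^5 = 206.250 mV.
Code 0x1 = 1 decimal.
V_out = 0 + 1 × 0.20625 V = 0.20625 V.
= 206.250 mV.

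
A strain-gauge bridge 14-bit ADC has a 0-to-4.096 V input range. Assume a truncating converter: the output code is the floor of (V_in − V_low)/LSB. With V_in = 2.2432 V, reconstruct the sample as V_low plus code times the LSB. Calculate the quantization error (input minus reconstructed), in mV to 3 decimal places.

0.200 mV

LSB = 4.096/2^14 = 250.00 µV.
(2.2432 − 0)/0.00025 = 8972.8000; ⌊·⌋ gives code 8972.
Code 8972 maps back to 0 + 8972×0.00025 V = 2.243 V.
Difference: 0.0002 V → 0.200 mV.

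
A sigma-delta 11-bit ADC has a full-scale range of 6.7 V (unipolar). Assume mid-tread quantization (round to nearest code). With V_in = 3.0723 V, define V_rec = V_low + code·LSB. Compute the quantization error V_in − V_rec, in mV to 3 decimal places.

0.376 mV

LSB = 6.7/2^11 = 3.271 mV.
Scaled input = 939.1150 LSBs, so code = 939.
Code 939 maps back to 0 + 939×0.00327148 V = 3.0719238 V.
V_in − V_rec = 0.000376172 V = 0.376 mV.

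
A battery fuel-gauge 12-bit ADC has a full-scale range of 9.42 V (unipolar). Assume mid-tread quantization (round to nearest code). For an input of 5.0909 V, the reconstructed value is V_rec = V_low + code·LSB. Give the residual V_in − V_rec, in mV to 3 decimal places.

Step size: 9.42 V ÷ 2^12 = 2.300 mV.
(V_in − V_low)/LSB = (5.0909 − 0)/0.0022998 = 2213.6228 → code 2214 (round).
Code 2214 maps back to 0 + 2214×0.0022998 V = 5.0917676 V.
Error = 5.0909 − 5.0917676 = -0.000867578 V = -0.868 mV.

-0.868 mV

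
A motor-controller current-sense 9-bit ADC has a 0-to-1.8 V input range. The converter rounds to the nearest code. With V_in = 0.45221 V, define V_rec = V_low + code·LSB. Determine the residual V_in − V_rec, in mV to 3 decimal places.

One LSB is 1.8 V / 512 = 3.516 mV.
(0.45221 − 0)/0.00351563 = 128.6286; round gives code 129.
V_rec = 0 + 129·0.00351563 = 0.45351562 V.
V_in − V_rec = -0.00130562 V = -1.306 mV.

-1.306 mV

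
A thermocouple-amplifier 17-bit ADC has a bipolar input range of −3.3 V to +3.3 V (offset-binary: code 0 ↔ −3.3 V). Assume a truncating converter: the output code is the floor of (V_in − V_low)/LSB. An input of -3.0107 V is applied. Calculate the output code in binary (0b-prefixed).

code 0b1011001110001 (decimal 5745)

Full-scale span = 6.6 V; LSB = 6.6/2^17 = 50.35 µV.
Input sits at 5745.323 steps above V_low.
Floor → code 5745.
In binary (0b-prefixed): 0b1011001110001.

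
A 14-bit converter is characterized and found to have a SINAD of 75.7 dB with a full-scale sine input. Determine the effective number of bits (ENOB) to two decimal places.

12.28 bits

ENOB = (SINAD − 1.76) / 6.02 = (75.7 − 1.76)/6.02 = 12.282.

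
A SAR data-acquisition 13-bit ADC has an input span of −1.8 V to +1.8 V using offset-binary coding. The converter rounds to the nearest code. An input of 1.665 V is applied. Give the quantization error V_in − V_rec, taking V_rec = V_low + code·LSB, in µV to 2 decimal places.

-87.89 µV

LSB = 3.6/2^13 = 439.45 µV.
(V_in − V_low)/LSB = (1.665 − (−1.8))/0.000439453 = 7884.8000 → code 7885 (round).
Code 7885 maps back to (−1.8) + 7885×0.000439453 V = 1.6650879 V.
V_in − V_rec = -8.78906e-05 V = -87.89 µV.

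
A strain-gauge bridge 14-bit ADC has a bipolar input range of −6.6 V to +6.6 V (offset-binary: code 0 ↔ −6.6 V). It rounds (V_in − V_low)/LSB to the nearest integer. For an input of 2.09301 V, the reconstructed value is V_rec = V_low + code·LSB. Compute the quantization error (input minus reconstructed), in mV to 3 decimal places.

-0.105 mV

Step size: 13.2 V ÷ 2^14 = 0.806 mV.
(2.09301 − (−6.6))/0.000805664 = 10789.8694; round gives code 10790.
Reconstructed: 2.0931152 V.
Error = 2.09301 − 2.0931152 = -0.000105234 V = -0.105 mV.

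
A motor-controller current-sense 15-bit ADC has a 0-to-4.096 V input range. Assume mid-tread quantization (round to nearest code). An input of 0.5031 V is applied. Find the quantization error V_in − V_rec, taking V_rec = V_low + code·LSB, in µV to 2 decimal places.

Step size: 4.096 V ÷ 2^15 = 125.00 µV.
(0.5031 − 0)/0.000125 = 4024.8000; round gives code 4025.
V_rec = 0 + 4025·0.000125 = 0.503125 V.
V_in − V_rec = -2.5e-05 V = -25.00 µV.

-25.00 µV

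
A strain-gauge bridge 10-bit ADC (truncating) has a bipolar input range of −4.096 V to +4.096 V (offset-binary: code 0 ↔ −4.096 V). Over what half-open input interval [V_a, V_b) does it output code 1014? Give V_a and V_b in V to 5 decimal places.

LSB = 8.192/2^10 = 8.000 mV.
V_a = V_low + 1014·LSB = 4.016 V; V_b = V_low + 1015·LSB = 4.024 V.

[4.01600 V, 4.02400 V)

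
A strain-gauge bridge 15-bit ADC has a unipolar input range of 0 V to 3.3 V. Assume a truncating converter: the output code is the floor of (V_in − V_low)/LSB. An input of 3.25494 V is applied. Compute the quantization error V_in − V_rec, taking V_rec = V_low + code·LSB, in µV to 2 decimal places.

57.19 µV

Step size: 3.3 V ÷ 2^15 = 100.71 µV.
(3.25494 − 0)/0.000100708 = 32320.5679; ⌊·⌋ gives code 32320.
Code 32320 maps back to 0 + 32320×0.000100708 V = 3.2548828 V.
V_in − V_rec = 5.71875e-05 V = 57.19 µV.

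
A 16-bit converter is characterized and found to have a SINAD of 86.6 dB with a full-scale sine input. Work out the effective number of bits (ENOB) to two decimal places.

14.09 bits

ENOB = (SINAD − 1.76) / 6.02 = (86.6 − 1.76)/6.02 = 14.093.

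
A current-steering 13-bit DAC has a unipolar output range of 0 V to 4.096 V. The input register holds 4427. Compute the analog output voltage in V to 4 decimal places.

LSB = 4.096 V / 2^13 = 0.500 mV.
V_out = 0 + 4427 × 0.0005 V = 2.2135 V.

2.2135 V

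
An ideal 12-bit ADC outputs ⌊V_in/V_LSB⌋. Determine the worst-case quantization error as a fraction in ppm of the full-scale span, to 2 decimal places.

Truncating → worst-case error = 1 LSB = V_FS/2^12, so 1e+06/4096 = 244.141 ppm of full scale.

244.14 ppm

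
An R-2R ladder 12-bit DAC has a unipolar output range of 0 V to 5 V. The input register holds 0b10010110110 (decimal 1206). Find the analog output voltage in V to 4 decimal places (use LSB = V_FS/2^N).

LSB = 5 V / 2^12 = 1.221 mV.
Code 0b10010110110 = 1206 decimal.
V_out = 0 + 1206 × 0.0012207 V = 1.47217 V.

1.4722 V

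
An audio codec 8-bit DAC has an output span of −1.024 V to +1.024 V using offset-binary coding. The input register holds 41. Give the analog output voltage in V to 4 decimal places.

LSB = 2.048 V / 2^8 = 8.000 mV.
V_out = (−1.024) + 41 × 0.008 V = -0.696 V.

-0.6960 V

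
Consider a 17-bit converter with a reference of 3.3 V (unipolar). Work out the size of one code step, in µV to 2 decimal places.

25.18 µV

Full-scale span = 3.3 V.
LSB = 3.3 / 2^17 = 3.3 / 131072 = 2.5177e-05 V = 25.18 µV.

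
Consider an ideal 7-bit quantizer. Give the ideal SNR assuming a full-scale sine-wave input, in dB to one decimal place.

43.9 dB

SNR ≈ 6.02·N + 1.76 dB = 6.02·7 + 1.76 = 43.90 dB.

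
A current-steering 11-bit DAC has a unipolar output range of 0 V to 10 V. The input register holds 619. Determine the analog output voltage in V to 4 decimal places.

3.0225 V

LSB = 10 V / 2^11 = 4.883 mV.
V_out = 0 + 619 × 0.00488281 V = 3.02246 V.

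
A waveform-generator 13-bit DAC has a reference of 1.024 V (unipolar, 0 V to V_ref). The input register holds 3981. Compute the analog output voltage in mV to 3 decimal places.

LSB = 1.024 V / 2^13 = 125.00 µV.
V_out = 0 + 3981 × 0.000125 V = 0.497625 V.
= 497.625 mV.

497.625 mV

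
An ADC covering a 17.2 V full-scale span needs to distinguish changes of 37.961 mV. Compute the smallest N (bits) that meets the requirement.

9 bits

Number of steps required ≥ 17.2 V / 37.961 mV = 453.10.
Need 2^N ≥ 453.10; 2^8 = 256, 2^9 = 512.
Minimum N = 9.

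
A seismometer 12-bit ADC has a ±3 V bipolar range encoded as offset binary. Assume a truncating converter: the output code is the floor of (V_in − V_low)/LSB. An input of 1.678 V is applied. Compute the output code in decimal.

code 3193

LSB = 6 V / 4096 = 1.465 mV.
(1.678 − (−3)) / 0.00146484 = 3193.515 LSBs.
So the output code is 3193.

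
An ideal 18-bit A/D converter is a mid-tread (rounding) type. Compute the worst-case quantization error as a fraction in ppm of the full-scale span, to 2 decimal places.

1.91 ppm

Rounding → worst-case error = ½ LSB = V_FS/2^19, so 1e+06/524288 = 1.90735 ppm of full scale.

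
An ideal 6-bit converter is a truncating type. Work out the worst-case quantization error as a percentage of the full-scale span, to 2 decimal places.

Truncating → worst-case error = 1 LSB = V_FS/2^6, so 100/64 = 1.5625 % of full scale.

1.56 %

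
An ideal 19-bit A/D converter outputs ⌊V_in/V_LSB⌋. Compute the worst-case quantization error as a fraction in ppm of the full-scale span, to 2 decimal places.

1.91 ppm

Truncating → worst-case error = 1 LSB = V_FS/2^19, so 1e+06/524288 = 1.90735 ppm of full scale.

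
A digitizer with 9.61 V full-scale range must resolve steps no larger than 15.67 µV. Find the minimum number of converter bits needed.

20 bits

Number of steps required ≥ 9.61 V / 15.67 µV = 613273.77.
Need 2^N ≥ 613273.77; 2^19 = 524288, 2^20 = 1048576.
Minimum N = 20.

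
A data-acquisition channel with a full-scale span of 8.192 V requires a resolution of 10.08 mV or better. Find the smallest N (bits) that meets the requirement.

Number of steps required ≥ 8.192 V / 10.08 mV = 812.70.
Need 2^N ≥ 812.70; 2^9 = 512, 2^10 = 1024.
Minimum N = 10.

10 bits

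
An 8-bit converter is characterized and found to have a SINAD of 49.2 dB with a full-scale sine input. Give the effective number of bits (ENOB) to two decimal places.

7.88 bits

ENOB = (SINAD − 1.76) / 6.02 = (49.2 − 1.76)/6.02 = 7.880.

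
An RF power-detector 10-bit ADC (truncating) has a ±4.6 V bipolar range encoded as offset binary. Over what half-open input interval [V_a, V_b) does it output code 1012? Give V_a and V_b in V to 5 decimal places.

LSB = 9.2/2^10 = 8.984 mV.
V_a = V_low + 1012·LSB = 4.49219 V; V_b = V_low + 1013·LSB = 4.50117 V.

[4.49219 V, 4.50117 V)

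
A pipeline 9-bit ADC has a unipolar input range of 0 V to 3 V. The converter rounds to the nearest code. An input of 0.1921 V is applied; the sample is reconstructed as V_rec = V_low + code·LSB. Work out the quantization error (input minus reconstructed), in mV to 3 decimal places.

-1.259 mV

LSB = 3/2^9 = 5.859 mV.
(V_in − V_low)/LSB = (0.1921 − 0)/0.00585938 = 32.7851 → code 33 (round).
V_rec = 0 + 33·0.00585938 = 0.19335938 V.
V_in − V_rec = -0.00125938 V = -1.259 mV.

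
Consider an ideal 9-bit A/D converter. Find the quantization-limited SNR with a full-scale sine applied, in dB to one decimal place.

SNR ≈ 6.02·N + 1.76 dB = 6.02·9 + 1.76 = 55.94 dB.

55.9 dB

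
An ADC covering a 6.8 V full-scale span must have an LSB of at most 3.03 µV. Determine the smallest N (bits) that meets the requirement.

22 bits

Number of steps required ≥ 6.8 V / 3.03 µV = 2244224.42.
Need 2^N ≥ 2244224.42; 2^21 = 2097152, 2^22 = 4194304.
Minimum N = 22.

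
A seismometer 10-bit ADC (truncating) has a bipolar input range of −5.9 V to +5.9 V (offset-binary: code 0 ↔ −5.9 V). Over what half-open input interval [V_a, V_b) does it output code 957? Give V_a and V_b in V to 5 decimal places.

[5.12793 V, 5.13945 V)

LSB = 11.8/2^10 = 11.523 mV.
V_a = V_low + 957·LSB = 5.12793 V; V_b = V_low + 958·LSB = 5.13945 V.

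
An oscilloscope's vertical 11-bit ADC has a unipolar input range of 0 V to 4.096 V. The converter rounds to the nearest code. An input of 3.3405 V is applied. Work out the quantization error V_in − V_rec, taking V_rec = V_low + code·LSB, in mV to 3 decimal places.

One LSB is 4.096 V / 2048 = 2.000 mV.
Scaled input = 1670.2500 LSBs, so code = 1670.
V_rec = 0 + 1670·0.002 = 3.34 V.
V_in − V_rec = 0.0005 V = 0.500 mV.

0.500 mV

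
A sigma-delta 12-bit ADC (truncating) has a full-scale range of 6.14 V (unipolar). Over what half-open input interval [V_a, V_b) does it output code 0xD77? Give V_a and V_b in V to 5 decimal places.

[5.16713 V, 5.16863 V)

LSB = 6.14/2^12 = 1.499 mV.
Code 0xD77 = 3447 decimal.
V_a = V_low + 3447·LSB = 5.16713 V; V_b = V_low + 3448·LSB = 5.16863 V.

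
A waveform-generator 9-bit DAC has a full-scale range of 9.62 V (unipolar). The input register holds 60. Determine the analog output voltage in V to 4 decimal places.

1.1273 V

LSB = 9.62 V / 2^9 = 18.789 mV.
V_out = 0 + 60 × 0.0187891 V = 1.12734 V.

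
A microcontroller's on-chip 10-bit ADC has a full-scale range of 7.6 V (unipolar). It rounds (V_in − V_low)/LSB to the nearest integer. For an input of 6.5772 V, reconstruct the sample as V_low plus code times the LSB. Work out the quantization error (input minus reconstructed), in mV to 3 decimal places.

1.419 mV

LSB = 7.6/2^10 = 7.422 mV.
(V_in − V_low)/LSB = (6.5772 − 0)/0.00742187 = 886.1912 → code 886 (round).
Reconstructed: 6.5757813 V.
V_in − V_rec = 0.00141875 V = 1.419 mV.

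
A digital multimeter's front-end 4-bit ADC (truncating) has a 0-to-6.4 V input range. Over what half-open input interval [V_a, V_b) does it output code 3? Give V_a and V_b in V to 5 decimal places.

LSB = 6.4/2^4 = 400.000 mV.
V_a = V_low + 3·LSB = 1.2 V; V_b = V_low + 4·LSB = 1.6 V.

[1.20000 V, 1.60000 V)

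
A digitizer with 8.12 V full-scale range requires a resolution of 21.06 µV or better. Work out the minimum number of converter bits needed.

Number of steps required ≥ 8.12 V / 21.06 µV = 385565.05.
Need 2^N ≥ 385565.05; 2^18 = 262144, 2^19 = 524288.
Minimum N = 19.

19 bits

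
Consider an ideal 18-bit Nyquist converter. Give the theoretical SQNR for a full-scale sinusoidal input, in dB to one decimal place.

SNR ≈ 6.02·N + 1.76 dB = 6.02·18 + 1.76 = 110.12 dB.

110.1 dB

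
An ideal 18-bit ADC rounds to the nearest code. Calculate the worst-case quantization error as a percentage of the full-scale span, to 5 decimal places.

0.00019 %

Rounding → worst-case error = ½ LSB = V_FS/2^19, so 100/524288 = 0.000190735 % of full scale.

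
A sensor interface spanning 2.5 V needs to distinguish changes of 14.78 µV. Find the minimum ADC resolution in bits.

18 bits

Number of steps required ≥ 2.5 V / 14.78 µV = 169147.50.
Need 2^N ≥ 169147.50; 2^17 = 131072, 2^18 = 262144.
Minimum N = 18.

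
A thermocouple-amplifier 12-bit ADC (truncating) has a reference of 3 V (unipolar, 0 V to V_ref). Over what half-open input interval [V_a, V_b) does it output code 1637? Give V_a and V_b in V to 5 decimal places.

[1.19897 V, 1.19971 V)

LSB = 3/2^12 = 0.732 mV.
V_a = V_low + 1637·LSB = 1.19897 V; V_b = V_low + 1638·LSB = 1.19971 V.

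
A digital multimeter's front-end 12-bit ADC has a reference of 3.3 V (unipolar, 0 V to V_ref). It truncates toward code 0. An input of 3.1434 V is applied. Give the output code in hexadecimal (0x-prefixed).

LSB = 3.3 V / 4096 = 0.806 mV.
Input sits at 3901.626 steps above V_low.
⌊·⌋(3901.626) = 3901.
In hexadecimal (0x-prefixed): 0xF3D.

code 0xF3D (decimal 3901)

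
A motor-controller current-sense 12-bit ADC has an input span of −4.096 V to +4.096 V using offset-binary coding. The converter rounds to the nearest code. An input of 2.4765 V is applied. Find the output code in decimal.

code 3286

Full-scale span = 8.192 V; LSB = 8.192/2^12 = 2.000 mV.
(2.4765 − (−4.096)) / 0.002 = 3286.250 LSBs.
So the output code is 3286.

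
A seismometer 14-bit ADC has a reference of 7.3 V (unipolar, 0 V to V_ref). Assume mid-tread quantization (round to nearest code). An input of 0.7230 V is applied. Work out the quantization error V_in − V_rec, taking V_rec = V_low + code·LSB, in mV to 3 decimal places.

-0.138 mV

One LSB is 7.3 V / 16384 = 445.56 µV.
(V_in − V_low)/LSB = (0.7230 − 0)/0.000445557 = 1622.6893 → code 1623 (round).
Reconstructed: 0.72313843 V.
Difference: -0.000138428 V → -0.138 mV.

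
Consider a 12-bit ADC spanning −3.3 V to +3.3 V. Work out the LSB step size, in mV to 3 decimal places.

1.611 mV

Full-scale span = 6.6 V.
LSB = 6.6 / 2^12 = 6.6 / 4096 = 0.00161133 V = 1.611 mV.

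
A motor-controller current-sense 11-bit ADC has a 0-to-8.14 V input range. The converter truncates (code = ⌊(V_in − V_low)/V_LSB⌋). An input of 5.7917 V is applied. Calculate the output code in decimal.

code 1457

Full-scale span = 8.14 V; LSB = 8.14/2^11 = 3.975 mV.
(V_in − V_low)/LSB = (5.7917 − 0) / 0.00397461 = 1457.175.
So the output code is 1457.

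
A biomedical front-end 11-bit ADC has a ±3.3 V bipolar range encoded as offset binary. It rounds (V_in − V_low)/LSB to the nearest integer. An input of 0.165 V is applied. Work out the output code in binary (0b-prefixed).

Full-scale span = 6.6 V; LSB = 6.6/2^11 = 3.223 mV.
(V_in − V_low)/LSB = (0.165 − (−3.3)) / 0.00322266 = 1075.200.
Round → code 1075.
In binary (0b-prefixed): 0b10000110011.

code 0b10000110011 (decimal 1075)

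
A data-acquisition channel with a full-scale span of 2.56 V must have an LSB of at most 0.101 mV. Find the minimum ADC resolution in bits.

15 bits

Number of steps required ≥ 2.56 V / 0.101 mV = 25346.53.
Need 2^N ≥ 25346.53; 2^14 = 16384, 2^15 = 32768.
Minimum N = 15.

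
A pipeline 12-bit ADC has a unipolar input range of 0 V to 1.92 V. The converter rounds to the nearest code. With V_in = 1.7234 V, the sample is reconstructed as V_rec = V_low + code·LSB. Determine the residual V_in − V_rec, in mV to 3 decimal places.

-0.194 mV

One LSB is 1.92 V / 4096 = 468.75 µV.
(1.7234 − 0)/0.00046875 = 3676.5867; round gives code 3677.
Reconstructed: 1.7235938 V.
V_in − V_rec = -0.00019375 V = -0.194 mV.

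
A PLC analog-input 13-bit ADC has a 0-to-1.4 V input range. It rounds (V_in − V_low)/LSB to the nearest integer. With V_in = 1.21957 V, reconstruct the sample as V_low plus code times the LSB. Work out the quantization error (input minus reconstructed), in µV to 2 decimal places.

One LSB is 1.4 V / 8192 = 170.90 µV.
(1.21957 − 0)/0.000170898 = 7136.2267; round gives code 7136.
V_rec = 0 + 7136·0.000170898 = 1.2195312 V.
Difference: 3.875e-05 V → 38.75 µV.

38.75 µV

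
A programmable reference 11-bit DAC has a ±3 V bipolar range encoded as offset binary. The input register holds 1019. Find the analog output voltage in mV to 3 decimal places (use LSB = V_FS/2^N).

-14.648 mV

LSB = 6 V / 2^11 = 2.930 mV.
V_out = (−3) + 1019 × 0.00292969 V = -0.0146484 V.
= -14.648 mV.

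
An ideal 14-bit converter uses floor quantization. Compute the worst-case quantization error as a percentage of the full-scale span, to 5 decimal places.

0.00610 %

Truncating → worst-case error = 1 LSB = V_FS/2^14, so 100/16384 = 0.00610352 % of full scale.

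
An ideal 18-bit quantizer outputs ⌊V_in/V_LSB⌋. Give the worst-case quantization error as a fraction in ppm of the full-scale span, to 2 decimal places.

3.81 ppm

Truncating → worst-case error = 1 LSB = V_FS/2^18, so 1e+06/262144 = 3.8147 ppm of full scale.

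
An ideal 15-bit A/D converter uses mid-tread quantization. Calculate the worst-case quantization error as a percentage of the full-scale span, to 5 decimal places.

0.00153 %

Rounding → worst-case error = ½ LSB = V_FS/2^16, so 100/65536 = 0.00152588 % of full scale.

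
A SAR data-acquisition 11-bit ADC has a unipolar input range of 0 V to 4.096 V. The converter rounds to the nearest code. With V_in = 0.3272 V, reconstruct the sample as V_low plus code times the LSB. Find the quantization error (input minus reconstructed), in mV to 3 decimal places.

-0.800 mV

Step size: 4.096 V ÷ 2^11 = 2.000 mV.
(0.3272 − 0)/0.002 = 163.6000; round gives code 164.
Reconstructed: 0.328 V.
V_in − V_rec = -0.0008 V = -0.800 mV.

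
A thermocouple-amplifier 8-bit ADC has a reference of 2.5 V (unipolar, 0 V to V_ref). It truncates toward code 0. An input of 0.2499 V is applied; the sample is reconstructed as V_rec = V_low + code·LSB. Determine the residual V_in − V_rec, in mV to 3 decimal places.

5.759 mV

One LSB is 2.5 V / 256 = 9.766 mV.
(0.2499 − 0)/0.00976562 = 25.5898; ⌊·⌋ gives code 25.
Code 25 maps back to 0 + 25×0.00976562 V = 0.24414062 V.
Error = 0.2499 − 0.24414062 = 0.00575937 V = 5.759 mV.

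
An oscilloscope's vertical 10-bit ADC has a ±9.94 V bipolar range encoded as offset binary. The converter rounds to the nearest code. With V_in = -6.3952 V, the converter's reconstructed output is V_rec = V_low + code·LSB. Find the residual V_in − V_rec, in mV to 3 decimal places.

One LSB is 19.88 V / 1024 = 19.414 mV.
(-6.3952 − (−9.94))/0.0194141 = 182.5893; round gives code 183.
Code 183 maps back to (−9.94) + 183×0.0194141 V = -6.3872266 V.
V_in − V_rec = -0.00797344 V = -7.973 mV.

-7.973 mV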